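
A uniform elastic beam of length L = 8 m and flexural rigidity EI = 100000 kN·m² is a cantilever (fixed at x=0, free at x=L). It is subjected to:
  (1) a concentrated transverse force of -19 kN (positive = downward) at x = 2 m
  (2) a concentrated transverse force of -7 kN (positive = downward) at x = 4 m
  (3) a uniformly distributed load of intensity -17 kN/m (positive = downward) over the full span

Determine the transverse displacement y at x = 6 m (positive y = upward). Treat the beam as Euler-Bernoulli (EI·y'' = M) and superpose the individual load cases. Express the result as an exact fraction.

y(6) = 3139/50000 m

Load 1 — point force P=-19 kN at a=2 m (b=L-a=6):
  y_1 = -Pa²(3x-a)/(6EI)  [x>a] = -(-19)·2²·(3·6-2)/(6·100000) = 19/9375 m
Load 2 — point force P=-7 kN at a=4 m (b=L-a=4):
  y_2 = -Pa²(3x-a)/(6EI)  [x>a] = -(-7)·4²·(3·6-4)/(6·100000) = 49/18750 m
Load 3 — uniform load w=-17 kN/m over full span:
  y_3 = -wx²(x²-4Lx+6L²)/(24EI) = -(-17)·6²·(6²-4·8·6+6·8²)/(24·100000) = 2907/50000 m
Superposition: y = Σ y_i = 3139/50000 m ≈ 0.062780 m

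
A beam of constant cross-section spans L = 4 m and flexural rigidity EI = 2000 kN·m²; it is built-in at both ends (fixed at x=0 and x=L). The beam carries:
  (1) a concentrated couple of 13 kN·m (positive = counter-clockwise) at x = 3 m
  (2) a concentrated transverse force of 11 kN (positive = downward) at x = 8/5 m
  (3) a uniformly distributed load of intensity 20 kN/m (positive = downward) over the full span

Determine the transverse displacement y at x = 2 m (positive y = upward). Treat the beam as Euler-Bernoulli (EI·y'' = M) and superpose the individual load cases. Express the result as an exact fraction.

y(2) = -29803/3000000 m

Load 1 — applied couple M₀=13 kN·m at a=3 m (b=L-a=1):
  y_1 = (R_Ax³/6 - M_Ax²/2)/EI  [x≤a] with R_A=117/32, M_A=65/16 = ((117/32)·2³/6 - (65/16)·2²/2)/2000 = -13/8000 m
Load 2 — point force P=11 kN at a=8/5 m (b=L-a=12/5):
  y_2 = -Pa²(L-x)²(3bL-(3b+a)(L-x))/(6L³EI)  [x>a] = -11·(8/5)²·(4-2)²·(3·(12/5)·4-(3·(12/5)+(8/5))·(4-2))/(6·4³·2000) = -77/46875 m
Load 3 — uniform load w=20 kN/m over full span:
  y_3 = -wx²(L-x)²/(24EI) = -20·2²·(4-2)²/(24·2000) = -1/150 m
Superposition: y = Σ y_i = -29803/3000000 m ≈ -0.009934 m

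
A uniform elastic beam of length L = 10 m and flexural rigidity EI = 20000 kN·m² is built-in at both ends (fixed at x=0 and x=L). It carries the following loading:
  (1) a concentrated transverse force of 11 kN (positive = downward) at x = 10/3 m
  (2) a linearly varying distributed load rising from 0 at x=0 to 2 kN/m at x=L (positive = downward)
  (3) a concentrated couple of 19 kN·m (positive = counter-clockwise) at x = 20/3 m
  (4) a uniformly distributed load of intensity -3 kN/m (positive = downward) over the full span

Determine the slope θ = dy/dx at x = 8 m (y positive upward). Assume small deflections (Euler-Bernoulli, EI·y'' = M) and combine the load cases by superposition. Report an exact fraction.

θ(8) = 13/1350000 rad

Load 1 — point force P=11 kN at a=10/3 m (b=L-a=20/3):
  θ_1 = Pa²(L-x)(2bL-(3b+a)(L-x))/(2L³EI)  [x>a] = 11·(10/3)²·(10-8)·(2·(20/3)·10-(3·(20/3)+(10/3))·(10-8))/(2·10³·20000) = 143/270000 rad
Load 2 — triangular load w₀=2 kN/m (0→w₀ over full span):
  θ_2 = -w₀(2x(L-x)(L-2x)(x+2L)+x²(L-x)²)/(120LEI) = -2·(2·8·(10-8)·(10-2·8)·(8+2·10)+8²·(10-8)²)/(120·10·20000) = 4/9375 rad
Load 3 — applied couple M₀=19 kN·m at a=20/3 m (b=L-a=10/3):
  θ_3 = (R_Ax²/2 - M_Ax - M₀(x-a))/EI  [x>a] with R_A=38/15, M_A=19/3 = ((38/15)·8²/2 - (19/3)·8 - 19·(8-(20/3)))/20000 = 19/75000 rad
Load 4 — uniform load w=-3 kN/m over full span:
  θ_4 = -wx(L-x)(L-2x)/(12EI) = -(-3)·8·(10-8)·(10-2·8)/(12·20000) = -3/2500 rad
Superposition: θ = Σ θ_i = 13/1350000 rad ≈ 0.000010 rad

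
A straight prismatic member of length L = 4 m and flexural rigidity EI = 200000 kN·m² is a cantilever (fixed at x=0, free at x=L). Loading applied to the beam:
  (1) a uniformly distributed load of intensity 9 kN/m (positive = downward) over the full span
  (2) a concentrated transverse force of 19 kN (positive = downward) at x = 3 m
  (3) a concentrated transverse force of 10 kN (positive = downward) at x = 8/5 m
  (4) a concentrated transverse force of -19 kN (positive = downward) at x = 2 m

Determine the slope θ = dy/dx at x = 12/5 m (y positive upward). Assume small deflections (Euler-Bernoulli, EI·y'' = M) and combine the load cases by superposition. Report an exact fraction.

θ(12/5) = -9171/12500000 rad

Load 1 — uniform load w=9 kN/m over full span:
  θ_1 = -wx(x²-3Lx+3L²)/(6EI) = -9·(12/5)·((12/5)²-3·4·(12/5)+3·4²)/(6·200000) = -351/781250 rad
Load 2 — point force P=19 kN at a=3 m (b=L-a=1):
  θ_2 = -Px(2a-x)/(2EI)  [x≤a] = -19·(12/5)·(2·3-(12/5))/(2·200000) = -513/1250000 rad
Load 3 — point force P=10 kN at a=8/5 m (b=L-a=12/5):
  θ_3 = -Pa²/(2EI)  [x>a] = -10·(8/5)²/(2·200000) = -1/15625 rad
Load 4 — point force P=-19 kN at a=2 m (b=L-a=2):
  θ_4 = -Pa²/(2EI)  [x>a] = -(-19)·2²/(2·200000) = 19/100000 rad
Superposition: θ = Σ θ_i = -9171/12500000 rad ≈ -0.000734 rad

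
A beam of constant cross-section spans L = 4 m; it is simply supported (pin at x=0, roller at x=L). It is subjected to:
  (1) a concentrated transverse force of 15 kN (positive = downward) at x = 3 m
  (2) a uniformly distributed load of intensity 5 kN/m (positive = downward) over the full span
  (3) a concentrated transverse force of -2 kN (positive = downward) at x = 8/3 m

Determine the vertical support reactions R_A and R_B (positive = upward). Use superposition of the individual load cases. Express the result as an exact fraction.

Load 1 — point force P=15 kN at a=3 m (b=L-a=1):
  R_A = Pb/L = 15·1/4 = 15/4 kN
  R_B = Pa/L = 15·3/4 = 45/4 kN
Load 2 — uniform load w=5 kN/m over full span:
  R_A = wL/2 = 5·4/2 = 10 kN
  R_B = wL/2 = 5·4/2 = 10 kN
Load 3 — point force P=-2 kN at a=8/3 m (b=L-a=4/3):
  R_A = Pb/L = (-2)·(4/3)/4 = -2/3 kN
  R_B = Pa/L = (-2)·(8/3)/4 = -4/3 kN
Superposition: R_A = 157/12 kN, R_B = 239/12 kN

R_A = 157/12 kN, R_B = 239/12 kN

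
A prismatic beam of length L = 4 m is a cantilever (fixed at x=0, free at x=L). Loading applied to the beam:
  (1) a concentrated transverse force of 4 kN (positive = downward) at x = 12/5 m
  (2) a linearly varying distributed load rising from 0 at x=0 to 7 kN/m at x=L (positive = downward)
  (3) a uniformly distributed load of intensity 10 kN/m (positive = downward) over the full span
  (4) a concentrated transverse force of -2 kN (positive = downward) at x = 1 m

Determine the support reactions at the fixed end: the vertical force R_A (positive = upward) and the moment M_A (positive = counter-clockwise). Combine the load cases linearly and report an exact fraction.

Load 1 — point force P=4 kN at a=12/5 m (b=L-a=8/5):
  R_A = P = 4 kN
  M_A = Pa = 4·(12/5) = 48/5 kN·m
Load 2 — triangular load w₀=7 kN/m (0→w₀ over full span):
  R_A = w₀L/2 = 7·4/2 = 14 kN
  M_A = w₀L²/3 = 7·4²/3 = 112/3 kN·m
Load 3 — uniform load w=10 kN/m over full span:
  R_A = wL = 10·4 = 40 kN
  M_A = wL²/2 = 10·4²/2 = 80 kN·m
Load 4 — point force P=-2 kN at a=1 m (b=L-a=3):
  R_A = P = (-2) = -2 kN
  M_A = Pa = (-2)·1 = -2 kN·m
Superposition: R_A = 56 kN, M_A = 1874/15 kN·m

R_A = 56 kN, M_A = 1874/15 kN·m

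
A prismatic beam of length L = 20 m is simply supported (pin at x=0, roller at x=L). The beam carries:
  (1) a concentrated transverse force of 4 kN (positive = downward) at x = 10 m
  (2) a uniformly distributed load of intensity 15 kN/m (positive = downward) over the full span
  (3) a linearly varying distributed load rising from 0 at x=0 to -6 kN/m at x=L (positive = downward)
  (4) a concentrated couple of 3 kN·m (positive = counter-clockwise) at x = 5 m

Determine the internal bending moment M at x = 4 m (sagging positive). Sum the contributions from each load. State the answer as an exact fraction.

M(4) = 2059/5 kN·m

Load 1 — point force P=4 kN at a=10 m (b=L-a=10):
  M_1 = Pbx/L  [x≤a] = 4·10·4/20 = 8 kN·m
Load 2 — uniform load w=15 kN/m over full span:
  M_2 = wx(L-x)/2 = 15·4·(20-4)/2 = 480 kN·m
Load 3 — triangular load w₀=-6 kN/m (0→w₀ over full span):
  M_3 = w₀Lx/6 - w₀x³/(6L) = (-6)·20·4/6 - (-6)·4³/(6·20) = -384/5 kN·m
Load 4 — applied couple M₀=3 kN·m at a=5 m (b=L-a=15):
  M_4 = M₀x/L  [x≤a] = 3·4/20 = 3/5 kN·m
Superposition: M = Σ M_i = 2059/5 kN·m ≈ 411.800000 kN·m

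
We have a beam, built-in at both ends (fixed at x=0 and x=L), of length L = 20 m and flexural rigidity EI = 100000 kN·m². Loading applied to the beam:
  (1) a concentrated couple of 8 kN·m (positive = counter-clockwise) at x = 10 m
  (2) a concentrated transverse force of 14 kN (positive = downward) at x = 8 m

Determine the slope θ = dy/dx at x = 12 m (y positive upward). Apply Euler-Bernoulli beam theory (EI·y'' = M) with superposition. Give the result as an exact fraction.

Load 1 — applied couple M₀=8 kN·m at a=10 m (b=L-a=10):
  θ_1 = (R_Ax²/2 - M_Ax - M₀(x-a))/EI  [x>a] with R_A=3/5, M_A=2 = ((3/5)·12²/2 - 2·12 - 8·(12-10))/100000 = 1/31250 rad
Load 2 — point force P=14 kN at a=8 m (b=L-a=12):
  θ_2 = Pa²(L-x)(2bL-(3b+a)(L-x))/(2L³EI)  [x>a] = 14·8²·(20-12)·(2·12·20-(3·12+8)·(20-12))/(2·20³·100000) = 224/390625 rad
Superposition: θ = Σ θ_i = 473/781250 rad ≈ 0.000605 rad

θ(12) = 473/781250 rad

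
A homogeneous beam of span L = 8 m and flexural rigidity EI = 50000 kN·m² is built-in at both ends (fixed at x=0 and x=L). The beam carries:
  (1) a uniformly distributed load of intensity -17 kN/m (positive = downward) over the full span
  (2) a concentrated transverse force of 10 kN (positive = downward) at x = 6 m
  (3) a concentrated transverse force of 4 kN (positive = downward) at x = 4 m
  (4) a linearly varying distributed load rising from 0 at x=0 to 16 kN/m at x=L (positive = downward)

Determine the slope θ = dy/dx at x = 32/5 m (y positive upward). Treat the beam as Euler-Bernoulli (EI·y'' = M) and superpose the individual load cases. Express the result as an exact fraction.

Load 1 — uniform load w=-17 kN/m over full span:
  θ_1 = -wx(L-x)(L-2x)/(12EI) = -(-17)·(32/5)·(8-(32/5))·(8-2·(32/5))/(12·50000) = -544/390625 rad
Load 2 — point force P=10 kN at a=6 m (b=L-a=2):
  θ_2 = Pa²(L-x)(2bL-(3b+a)(L-x))/(2L³EI)  [x>a] = 10·6²·(8-(32/5))·(2·2·8-(3·2+6)·(8-(32/5)))/(2·8³·50000) = 9/62500 rad
Load 3 — point force P=4 kN at a=4 m (b=L-a=4):
  θ_3 = Pa²(L-x)(2bL-(3b+a)(L-x))/(2L³EI)  [x>a] = 4·4²·(8-(32/5))·(2·4·8-(3·4+4)·(8-(32/5)))/(2·8³·50000) = 6/78125 rad
Load 4 — triangular load w₀=16 kN/m (0→w₀ over full span):
  θ_4 = -w₀(2x(L-x)(L-2x)(x+2L)+x²(L-x)²)/(120LEI) = -16·(2·(32/5)·(8-(32/5))·(8-2·(32/5))·((32/5)+2·8)+(32/5)²·(8-(32/5))²)/(120·8·50000) = 4096/5859375 rad
Superposition: θ = Σ θ_i = -11081/23437500 rad ≈ -0.000473 rad

θ(32/5) = -11081/23437500 rad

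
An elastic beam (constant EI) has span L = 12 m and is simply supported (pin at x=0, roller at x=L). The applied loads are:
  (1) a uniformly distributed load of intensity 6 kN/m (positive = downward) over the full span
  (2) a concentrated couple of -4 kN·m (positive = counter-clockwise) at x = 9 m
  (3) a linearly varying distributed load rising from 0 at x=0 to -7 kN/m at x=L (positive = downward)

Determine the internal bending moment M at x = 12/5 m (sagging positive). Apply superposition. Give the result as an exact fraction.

Load 1 — uniform load w=6 kN/m over full span:
  M_1 = wx(L-x)/2 = 6·(12/5)·(12-(12/5))/2 = 1728/25 kN·m
Load 2 — applied couple M₀=-4 kN·m at a=9 m (b=L-a=3):
  M_2 = M₀x/L  [x≤a] = (-4)·(12/5)/12 = -4/5 kN·m
Load 3 — triangular load w₀=-7 kN/m (0→w₀ over full span):
  M_3 = w₀Lx/6 - w₀x³/(6L) = (-7)·12·(12/5)/6 - (-7)·(12/5)³/(6·12) = -4032/125 kN·m
Superposition: M = Σ M_i = 4508/125 kN·m ≈ 36.064000 kN·m

M(12/5) = 4508/125 kN·m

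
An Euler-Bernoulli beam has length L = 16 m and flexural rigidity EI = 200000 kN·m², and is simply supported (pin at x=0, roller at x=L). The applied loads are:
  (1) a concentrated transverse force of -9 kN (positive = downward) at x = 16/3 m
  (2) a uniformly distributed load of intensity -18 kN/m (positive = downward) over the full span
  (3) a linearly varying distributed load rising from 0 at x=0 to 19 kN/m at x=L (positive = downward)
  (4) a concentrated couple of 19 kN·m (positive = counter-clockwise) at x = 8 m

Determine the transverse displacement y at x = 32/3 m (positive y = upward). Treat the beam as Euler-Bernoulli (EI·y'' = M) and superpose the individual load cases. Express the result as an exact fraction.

Load 1 — point force P=-9 kN at a=16/3 m (b=L-a=32/3):
  y_1 = -Pa(L-x)(2Lx-a²-x²)/(6LEI)  [x>a] = -(-9)·(16/3)·(16-(32/3))·(2·16·(32/3)-(16/3)²-(32/3)²)/(6·16·200000) = 224/84375 m
Load 2 — uniform load w=-18 kN/m over full span:
  y_2 = -wx(L³-2Lx²+x³)/(24EI) = -(-18)·(32/3)·(16³-2·16·(32/3)²+(32/3)³)/(24·200000) = 5632/84375 m
Load 3 — triangular load w₀=19 kN/m (0→w₀ over full span):
  y_3 = -w₀x(7L⁴-10L²x²+3x⁴)/(360LEI) = -19·(32/3)·(7·16⁴-10·16²·(32/3)²+3·(32/3)⁴)/(360·16·200000) = -82688/2278125 m
Load 4 — applied couple M₀=19 kN·m at a=8 m (b=L-a=8):
  y_4 = (M₀x³/(6L)-M₀(x-a)²/2+C₁x)/EI  [x>a] with C₁=M₀(3b²-L²)/(6L)=-38/3 = (19·(32/3)³/(6·16)-19·((32/3)-8)²/2+(-38/3)·(32/3))/200000 = 19/101250 m
Superposition: y = Σ y_i = 151703/4556250 m ≈ 0.033296 m

y(32/3) = 151703/4556250 m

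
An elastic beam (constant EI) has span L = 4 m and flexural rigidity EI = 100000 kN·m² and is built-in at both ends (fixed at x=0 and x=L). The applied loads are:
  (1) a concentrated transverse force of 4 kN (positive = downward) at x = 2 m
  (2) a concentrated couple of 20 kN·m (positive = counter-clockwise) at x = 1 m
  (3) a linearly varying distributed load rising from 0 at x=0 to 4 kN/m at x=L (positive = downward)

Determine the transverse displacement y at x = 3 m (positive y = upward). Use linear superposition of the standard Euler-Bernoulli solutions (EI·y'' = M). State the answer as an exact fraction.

y(3) = 167/24000000 m

Load 1 — point force P=4 kN at a=2 m (b=L-a=2):
  y_1 = -Pa²(L-x)²(3bL-(3b+a)(L-x))/(6L³EI)  [x>a] = -4·2²·(4-3)²·(3·2·4-(3·2+2)·(4-3))/(6·4³·100000) = -1/150000 m
Load 2 — applied couple M₀=20 kN·m at a=1 m (b=L-a=3):
  y_2 = (R_Ax³/6 - M_Ax²/2 - M₀(x-a)²/2)/EI  [x>a] with R_A=45/8, M_A=-15/4 = ((45/8)·3³/6 - (-15/4)·3²/2 - 20·(3-1)²/2)/100000 = 7/320000 m
Load 3 — triangular load w₀=4 kN/m (0→w₀ over full span):
  y_3 = -w₀x²(L-x)²(x+2L)/(120LEI) = -4·3²·(4-3)²·(3+2·4)/(120·4·100000) = -33/4000000 m
Superposition: y = Σ y_i = 167/24000000 m ≈ 0.000007 m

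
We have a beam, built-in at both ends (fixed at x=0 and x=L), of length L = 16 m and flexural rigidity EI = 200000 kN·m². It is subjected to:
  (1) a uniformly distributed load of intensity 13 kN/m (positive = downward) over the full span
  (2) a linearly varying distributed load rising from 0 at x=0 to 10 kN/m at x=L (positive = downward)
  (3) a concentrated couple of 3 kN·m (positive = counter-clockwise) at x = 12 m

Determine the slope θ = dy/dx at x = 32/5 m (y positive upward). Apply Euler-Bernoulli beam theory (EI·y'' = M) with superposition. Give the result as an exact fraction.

θ(32/5) = -19561/12500000 rad

Load 1 — uniform load w=13 kN/m over full span:
  θ_1 = -wx(L-x)(L-2x)/(12EI) = -13·(32/5)·(16-(32/5))·(16-2·(32/5))/(12·200000) = -416/390625 rad
Load 2 — triangular load w₀=10 kN/m (0→w₀ over full span):
  θ_2 = -w₀(2x(L-x)(L-2x)(x+2L)+x²(L-x)²)/(120LEI) = -10·(2·(32/5)·(16-(32/5))·(16-2·(32/5))·((32/5)+2·16)+(32/5)²·(16-(32/5))²)/(120·16·200000) = -192/390625 rad
Load 3 — applied couple M₀=3 kN·m at a=12 m (b=L-a=4):
  θ_3 = (R_Ax²/2 - M_Ax)/EI  [x≤a] with R_A=27/128, M_A=15/16 = ((27/128)·(32/5)²/2 - (15/16)·(32/5))/200000 = -21/2500000 rad
Superposition: θ = Σ θ_i = -19561/12500000 rad ≈ -0.001565 rad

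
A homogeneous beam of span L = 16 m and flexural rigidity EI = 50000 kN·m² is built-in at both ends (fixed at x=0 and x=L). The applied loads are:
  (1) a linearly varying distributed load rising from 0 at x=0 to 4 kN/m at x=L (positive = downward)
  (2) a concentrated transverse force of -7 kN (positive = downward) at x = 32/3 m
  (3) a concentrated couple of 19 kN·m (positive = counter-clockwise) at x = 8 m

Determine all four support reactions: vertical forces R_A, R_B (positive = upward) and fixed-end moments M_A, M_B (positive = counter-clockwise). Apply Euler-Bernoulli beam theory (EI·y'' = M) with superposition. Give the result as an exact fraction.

R_A = 41327/4320 kN, M_A = 16517/540 kN·m, R_B = 66673/4320 kN, M_B = -16123/540 kN·m

Load 1 — triangular load w₀=4 kN/m (0→w₀ over full span):
  R_A = 3w₀L/20 = 3·4·16/20 = 48/5 kN
  M_A = w₀L²/30 = 4·16²/30 = 512/15 kN·m
  R_B = 7w₀L/20 = 7·4·16/20 = 112/5 kN
  M_B = -w₀L²/20 = -4·16²/20 = -256/5 kN·m
Load 2 — point force P=-7 kN at a=32/3 m (b=L-a=16/3):
  R_A = Pb²(3a+b)/L³ = (-7)·(16/3)²·(3·(32/3)+(16/3))/16³ = -49/27 kN
  M_A = Pab²/L² = (-7)·(32/3)·(16/3)²/16² = -224/27 kN·m
  R_B = Pa²(a+3b)/L³ = (-7)·(32/3)²·((32/3)+3·(16/3))/16³ = -140/27 kN
  M_B = -Pa²b/L² = -(-7)·(32/3)²·(16/3)/16² = 448/27 kN·m
Load 3 — applied couple M₀=19 kN·m at a=8 m (b=L-a=8):
  R_A = 6M₀ab/L³ = 6·19·8·8/16³ = 57/32 kN
  M_A = M₀b(2a-b)/L² = 19·8·(2·8-8)/16² = 19/4 kN·m
  R_B = -6M₀ab/L³ = -6·19·8·8/16³ = -57/32 kN
  M_B = M₀a(2b-a)/L² = 19·8·(2·8-8)/16² = 19/4 kN·m
Superposition: R_A = 41327/4320 kN, M_A = 16517/540 kN·m, R_B = 66673/4320 kN, M_B = -16123/540 kN·m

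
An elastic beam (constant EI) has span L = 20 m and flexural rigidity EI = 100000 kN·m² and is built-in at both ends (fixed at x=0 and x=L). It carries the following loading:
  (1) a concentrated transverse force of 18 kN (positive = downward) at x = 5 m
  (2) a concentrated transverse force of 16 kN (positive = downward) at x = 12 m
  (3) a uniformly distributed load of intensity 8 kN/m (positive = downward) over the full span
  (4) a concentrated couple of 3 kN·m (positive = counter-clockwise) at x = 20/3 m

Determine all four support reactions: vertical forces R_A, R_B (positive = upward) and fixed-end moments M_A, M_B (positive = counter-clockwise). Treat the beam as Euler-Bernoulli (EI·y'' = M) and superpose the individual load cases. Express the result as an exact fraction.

R_A = 202039/2000 kN, M_A = 208807/600 kN·m, R_B = 185961/2000 kN, M_B = -197173/600 kN·m

Load 1 — point force P=18 kN at a=5 m (b=L-a=15):
  R_A = Pb²(3a+b)/L³ = 18·15²·(3·5+15)/20³ = 243/16 kN
  M_A = Pab²/L² = 18·5·15²/20² = 405/8 kN·m
  R_B = Pa²(a+3b)/L³ = 18·5²·(5+3·15)/20³ = 45/16 kN
  M_B = -Pa²b/L² = -18·5²·15/20² = -135/8 kN·m
Load 2 — point force P=16 kN at a=12 m (b=L-a=8):
  R_A = Pb²(3a+b)/L³ = 16·8²·(3·12+8)/20³ = 704/125 kN
  M_A = Pab²/L² = 16·12·8²/20² = 768/25 kN·m
  R_B = Pa²(a+3b)/L³ = 16·12²·(12+3·8)/20³ = 1296/125 kN
  M_B = -Pa²b/L² = -16·12²·8/20² = -1152/25 kN·m
Load 3 — uniform load w=8 kN/m over full span:
  R_A = wL/2 = 8·20/2 = 80 kN
  M_A = wL²/12 = 8·20²/12 = 800/3 kN·m
  R_B = wL/2 = 8·20/2 = 80 kN
  M_B = -wL²/12 = -8·20²/12 = -800/3 kN·m
Load 4 — applied couple M₀=3 kN·m at a=20/3 m (b=L-a=40/3):
  R_A = 6M₀ab/L³ = 6·3·(20/3)·(40/3)/20³ = 1/5 kN
  M_A = M₀b(2a-b)/L² = 3·(40/3)·(2·(20/3)-(40/3))/20² = 0 kN·m
  R_B = -6M₀ab/L³ = -6·3·(20/3)·(40/3)/20³ = -1/5 kN
  M_B = M₀a(2b-a)/L² = 3·(20/3)·(2·(40/3)-(20/3))/20² = 1 kN·m
Superposition: R_A = 202039/2000 kN, M_A = 208807/600 kN·m, R_B = 185961/2000 kN, M_B = -197173/600 kN·m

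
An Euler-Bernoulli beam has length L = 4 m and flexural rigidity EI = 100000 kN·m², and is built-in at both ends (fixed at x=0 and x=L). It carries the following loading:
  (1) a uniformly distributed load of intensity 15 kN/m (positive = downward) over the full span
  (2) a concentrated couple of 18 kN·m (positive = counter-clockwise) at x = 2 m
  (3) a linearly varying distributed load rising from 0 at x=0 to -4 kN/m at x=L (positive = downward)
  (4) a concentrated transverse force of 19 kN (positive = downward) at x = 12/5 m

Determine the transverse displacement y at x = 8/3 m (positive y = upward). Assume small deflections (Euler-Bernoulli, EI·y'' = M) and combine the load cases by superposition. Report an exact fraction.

Load 1 — uniform load w=15 kN/m over full span:
  y_1 = -wx²(L-x)²/(24EI) = -15·(8/3)²·(4-(8/3))²/(24·100000) = -4/50625 m
Load 2 — applied couple M₀=18 kN·m at a=2 m (b=L-a=2):
  y_2 = (R_Ax³/6 - M_Ax²/2 - M₀(x-a)²/2)/EI  [x>a] with R_A=27/4, M_A=9/2 = ((27/4)·(8/3)³/6 - (9/2)·(8/3)²/2 - 18·((8/3)-2)²/2)/100000 = 1/75000 m
Load 3 — triangular load w₀=-4 kN/m (0→w₀ over full span):
  y_3 = -w₀x²(L-x)²(x+2L)/(120LEI) = -(-4)·(8/3)²·(4-(8/3))²·((8/3)+2·4)/(120·4·100000) = 128/11390625 m
Load 4 — point force P=19 kN at a=12/5 m (b=L-a=8/5):
  y_4 = -Pa²(L-x)²(3bL-(3b+a)(L-x))/(6L³EI)  [x>a] = -19·(12/5)²·(4-(8/3))²·(3·(8/5)·4-(3·(8/5)+(12/5))·(4-(8/3)))/(6·4³·100000) = -19/390625 m
Superposition: y = Σ y_i = -234833/2278125000 m ≈ -0.000103 m

y(8/3) = -234833/2278125000 m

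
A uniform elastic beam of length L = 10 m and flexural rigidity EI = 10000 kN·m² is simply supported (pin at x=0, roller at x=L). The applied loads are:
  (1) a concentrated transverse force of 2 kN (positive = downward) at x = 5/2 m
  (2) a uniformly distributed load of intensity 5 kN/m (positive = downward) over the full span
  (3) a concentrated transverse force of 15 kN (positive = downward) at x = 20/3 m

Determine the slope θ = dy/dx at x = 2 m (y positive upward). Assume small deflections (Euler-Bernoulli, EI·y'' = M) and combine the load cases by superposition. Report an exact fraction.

Load 1 — point force P=2 kN at a=5/2 m (b=L-a=15/2):
  θ_1 = -Pb(L²-b²-3x²)/(6LEI)  [x≤a] = -2·(15/2)·(10²-(15/2)²-3·2²)/(6·10·10000) = -127/160000 rad
Load 2 — uniform load w=5 kN/m over full span:
  θ_2 = -w(L³-6Lx²+4x³)/(24EI) = -5·(10³-6·10·2²+4·2³)/(24·10000) = -33/2000 rad
Load 3 — point force P=15 kN at a=20/3 m (b=L-a=10/3):
  θ_3 = -Pb(L²-b²-3x²)/(6LEI)  [x≤a] = -15·(10/3)·(10²-(10/3)²-3·2²)/(6·10·10000) = -173/27000 rad
Superposition: θ = Σ θ_i = -102389/4320000 rad ≈ -0.023701 rad

θ(2) = -102389/4320000 rad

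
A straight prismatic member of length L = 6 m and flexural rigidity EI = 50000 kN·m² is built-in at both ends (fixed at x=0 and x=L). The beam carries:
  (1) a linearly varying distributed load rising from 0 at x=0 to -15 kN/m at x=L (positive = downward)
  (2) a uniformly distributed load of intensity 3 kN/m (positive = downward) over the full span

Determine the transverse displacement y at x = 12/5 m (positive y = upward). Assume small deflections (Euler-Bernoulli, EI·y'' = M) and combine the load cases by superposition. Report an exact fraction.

y(12/5) = 5103/19531250 m

Load 1 — triangular load w₀=-15 kN/m (0→w₀ over full span):
  y_1 = -w₀x²(L-x)²(x+2L)/(120LEI) = -(-15)·(12/5)²·(6-(12/5))²·((12/5)+2·6)/(120·6·50000) = 4374/9765625 m
Load 2 — uniform load w=3 kN/m over full span:
  y_2 = -wx²(L-x)²/(24EI) = -3·(12/5)²·(6-(12/5))²/(24·50000) = -729/3906250 m
Superposition: y = Σ y_i = 5103/19531250 m ≈ 0.000261 m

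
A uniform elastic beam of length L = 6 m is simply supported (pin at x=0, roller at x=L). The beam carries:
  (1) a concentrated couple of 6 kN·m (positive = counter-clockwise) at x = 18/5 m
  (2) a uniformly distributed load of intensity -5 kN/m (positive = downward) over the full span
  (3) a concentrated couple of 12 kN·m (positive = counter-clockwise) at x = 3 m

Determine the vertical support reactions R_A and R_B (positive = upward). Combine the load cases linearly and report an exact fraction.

Load 1 — applied couple M₀=6 kN·m at a=18/5 m (b=L-a=12/5):
  R_A = M₀/L = 6/6 = 1 kN
  R_B = -M₀/L = -6/6 = -1 kN
Load 2 — uniform load w=-5 kN/m over full span:
  R_A = wL/2 = (-5)·6/2 = -15 kN
  R_B = wL/2 = (-5)·6/2 = -15 kN
Load 3 — applied couple M₀=12 kN·m at a=3 m (b=L-a=3):
  R_A = M₀/L = 12/6 = 2 kN
  R_B = -M₀/L = -12/6 = -2 kN
Superposition: R_A = -12 kN, R_B = -18 kN

R_A = -12 kN, R_B = -18 kN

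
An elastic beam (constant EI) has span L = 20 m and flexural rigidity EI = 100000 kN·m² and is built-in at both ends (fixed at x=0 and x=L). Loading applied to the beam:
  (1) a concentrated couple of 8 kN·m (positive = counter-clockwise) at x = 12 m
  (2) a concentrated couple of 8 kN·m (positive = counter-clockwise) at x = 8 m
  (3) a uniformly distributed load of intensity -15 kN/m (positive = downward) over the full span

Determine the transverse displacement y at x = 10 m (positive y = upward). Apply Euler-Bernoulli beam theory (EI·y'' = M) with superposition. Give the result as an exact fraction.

y(10) = 1/16 m

Load 1 — applied couple M₀=8 kN·m at a=12 m (b=L-a=8):
  y_1 = (R_Ax³/6 - M_Ax²/2)/EI  [x≤a] with R_A=72/125, M_A=64/25 = ((72/125)·10³/6 - (64/25)·10²/2)/100000 = -1/3125 m
Load 2 — applied couple M₀=8 kN·m at a=8 m (b=L-a=12):
  y_2 = (R_Ax³/6 - M_Ax²/2 - M₀(x-a)²/2)/EI  [x>a] with R_A=72/125, M_A=24/25 = ((72/125)·10³/6 - (24/25)·10²/2 - 8·(10-8)²/2)/100000 = 1/3125 m
Load 3 — uniform load w=-15 kN/m over full span:
  y_3 = -wx²(L-x)²/(24EI) = -(-15)·10²·(20-10)²/(24·100000) = 1/16 m
Superposition: y = Σ y_i = 1/16 m ≈ 0.062500 m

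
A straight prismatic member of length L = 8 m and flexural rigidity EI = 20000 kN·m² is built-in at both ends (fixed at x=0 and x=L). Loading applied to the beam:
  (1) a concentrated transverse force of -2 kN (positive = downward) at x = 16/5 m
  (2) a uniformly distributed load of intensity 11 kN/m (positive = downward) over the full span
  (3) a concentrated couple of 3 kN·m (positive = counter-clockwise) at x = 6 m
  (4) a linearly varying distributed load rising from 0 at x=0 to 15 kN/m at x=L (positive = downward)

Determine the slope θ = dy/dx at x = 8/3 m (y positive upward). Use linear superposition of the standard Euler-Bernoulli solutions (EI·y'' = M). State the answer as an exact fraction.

θ(8/3) = -602573/202500000 rad

Load 1 — point force P=-2 kN at a=16/5 m (b=L-a=24/5):
  θ_1 = -Pb²x(2aL-(3a+b)x)/(2L³EI)  [x≤a] = -(-2)·(24/5)²·(8/3)·(2·(16/5)·8-(3·(16/5)+(24/5))·(8/3))/(2·8³·20000) = 6/78125 rad
Load 2 — uniform load w=11 kN/m over full span:
  θ_2 = -wx(L-x)(L-2x)/(12EI) = -11·(8/3)·(8-(8/3))·(8-2·(8/3))/(12·20000) = -88/50625 rad
Load 3 — applied couple M₀=3 kN·m at a=6 m (b=L-a=2):
  θ_3 = (R_Ax²/2 - M_Ax)/EI  [x≤a] with R_A=27/64, M_A=15/16 = ((27/64)·(8/3)²/2 - (15/16)·(8/3))/20000 = -1/20000 rad
Load 4 — triangular load w₀=15 kN/m (0→w₀ over full span):
  θ_4 = -w₀(2x(L-x)(L-2x)(x+2L)+x²(L-x)²)/(120LEI) = -15·(2·(8/3)·(8-(8/3))·(8-2·(8/3))·((8/3)+2·8)+(8/3)²·(8-(8/3))²)/(120·8·20000) = -64/50625 rad
Superposition: θ = Σ θ_i = -602573/202500000 rad ≈ -0.002976 rad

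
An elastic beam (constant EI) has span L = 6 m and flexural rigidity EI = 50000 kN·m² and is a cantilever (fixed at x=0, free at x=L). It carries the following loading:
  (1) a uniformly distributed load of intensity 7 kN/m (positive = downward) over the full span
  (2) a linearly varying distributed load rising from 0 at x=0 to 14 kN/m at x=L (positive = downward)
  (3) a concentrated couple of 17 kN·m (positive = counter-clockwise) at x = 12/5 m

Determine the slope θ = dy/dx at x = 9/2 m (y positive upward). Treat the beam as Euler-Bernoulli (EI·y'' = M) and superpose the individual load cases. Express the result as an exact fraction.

Load 1 — uniform load w=7 kN/m over full span:
  θ_1 = -wx(x²-3Lx+3L²)/(6EI) = -7·(9/2)·((9/2)²-3·6·(9/2)+3·6²)/(6·50000) = -3969/800000 rad
Load 2 — triangular load w₀=14 kN/m (0→w₀ over full span):
  θ_2 = (w₀Lx²/4-w₀L²x/3-w₀x⁴/(24L))/EI = (14·6·(9/2)²/4-14·6²·(9/2)/3-14·(9/2)⁴/(24·6))/50000 = -47439/6400000 rad
Load 3 — applied couple M₀=17 kN·m at a=12/5 m (b=L-a=18/5):
  θ_3 = M₀a/EI  [x>a] = 17·(12/5)/50000 = 51/62500 rad
Superposition: θ = Σ θ_i = -369843/32000000 rad ≈ -0.011558 rad

θ(9/2) = -369843/32000000 rad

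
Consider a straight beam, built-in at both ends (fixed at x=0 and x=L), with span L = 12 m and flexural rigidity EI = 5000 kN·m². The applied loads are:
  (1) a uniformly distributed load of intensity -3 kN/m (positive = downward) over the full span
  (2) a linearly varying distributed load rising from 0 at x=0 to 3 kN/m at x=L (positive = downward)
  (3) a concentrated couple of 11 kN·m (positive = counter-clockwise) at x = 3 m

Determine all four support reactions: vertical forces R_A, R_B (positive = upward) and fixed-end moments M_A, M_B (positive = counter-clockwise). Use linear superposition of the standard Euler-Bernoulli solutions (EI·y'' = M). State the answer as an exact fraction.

R_A = -1851/160 kN, M_A = -1893/80 kN·m, R_B = -1029/160 kN, M_B = 1427/80 kN·m

Load 1 — uniform load w=-3 kN/m over full span:
  R_A = wL/2 = (-3)·12/2 = -18 kN
  M_A = wL²/12 = (-3)·12²/12 = -36 kN·m
  R_B = wL/2 = (-3)·12/2 = -18 kN
  M_B = -wL²/12 = -(-3)·12²/12 = 36 kN·m
Load 2 — triangular load w₀=3 kN/m (0→w₀ over full span):
  R_A = 3w₀L/20 = 3·3·12/20 = 27/5 kN
  M_A = w₀L²/30 = 3·12²/30 = 72/5 kN·m
  R_B = 7w₀L/20 = 7·3·12/20 = 63/5 kN
  M_B = -w₀L²/20 = -3·12²/20 = -108/5 kN·m
Load 3 — applied couple M₀=11 kN·m at a=3 m (b=L-a=9):
  R_A = 6M₀ab/L³ = 6·11·3·9/12³ = 33/32 kN
  M_A = M₀b(2a-b)/L² = 11·9·(2·3-9)/12² = -33/16 kN·m
  R_B = -6M₀ab/L³ = -6·11·3·9/12³ = -33/32 kN
  M_B = M₀a(2b-a)/L² = 11·3·(2·9-3)/12² = 55/16 kN·m
Superposition: R_A = -1851/160 kN, M_A = -1893/80 kN·m, R_B = -1029/160 kN, M_B = 1427/80 kN·m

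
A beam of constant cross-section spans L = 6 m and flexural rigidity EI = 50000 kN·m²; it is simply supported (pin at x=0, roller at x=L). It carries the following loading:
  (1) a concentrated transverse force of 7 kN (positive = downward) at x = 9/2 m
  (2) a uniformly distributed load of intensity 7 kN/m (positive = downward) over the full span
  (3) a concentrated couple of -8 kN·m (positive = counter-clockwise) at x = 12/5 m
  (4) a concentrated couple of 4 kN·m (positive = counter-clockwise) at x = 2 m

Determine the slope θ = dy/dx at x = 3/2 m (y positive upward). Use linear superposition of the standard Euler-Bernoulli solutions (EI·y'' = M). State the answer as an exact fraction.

θ(3/2) = -61493/60000000 rad

Load 1 — point force P=7 kN at a=9/2 m (b=L-a=3/2):
  θ_1 = -Pb(L²-b²-3x²)/(6LEI)  [x≤a] = -7·(3/2)·(6²-(3/2)²-3·(3/2)²)/(6·6·50000) = -63/400000 rad
Load 2 — uniform load w=7 kN/m over full span:
  θ_2 = -w(L³-6Lx²+4x³)/(24EI) = -7·(6³-6·6·(3/2)²+4·(3/2)³)/(24·50000) = -693/800000 rad
Load 3 — applied couple M₀=-8 kN·m at a=12/5 m (b=L-a=18/5):
  θ_3 = (M₀x²/(2L)+C₁)/EI  [x≤a] with C₁=M₀(3b²-L²)/(6L)=-16/25 = ((-8)·(3/2)²/(2·6)+(-16/25))/50000 = -107/2500000 rad
Load 4 — applied couple M₀=4 kN·m at a=2 m (b=L-a=4):
  θ_4 = (M₀x²/(2L)+C₁)/EI  [x≤a] with C₁=M₀(3b²-L²)/(6L)=4/3 = (4·(3/2)²/(2·6)+(4/3))/50000 = 1/24000 rad
Superposition: θ = Σ θ_i = -61493/60000000 rad ≈ -0.001025 rad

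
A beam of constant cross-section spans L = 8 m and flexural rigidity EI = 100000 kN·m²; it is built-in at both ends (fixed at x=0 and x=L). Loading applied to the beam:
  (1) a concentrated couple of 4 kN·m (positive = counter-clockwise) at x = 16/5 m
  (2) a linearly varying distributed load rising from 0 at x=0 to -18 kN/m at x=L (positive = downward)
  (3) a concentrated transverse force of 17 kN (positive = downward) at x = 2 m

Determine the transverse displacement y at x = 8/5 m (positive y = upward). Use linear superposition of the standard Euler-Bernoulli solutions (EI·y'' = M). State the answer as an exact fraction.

y(8/5) = 77313/390625000 m

Load 1 — applied couple M₀=4 kN·m at a=16/5 m (b=L-a=24/5):
  y_1 = (R_Ax³/6 - M_Ax²/2)/EI  [x≤a] with R_A=18/25, M_A=12/25 = ((18/25)·(8/5)³/6 - (12/25)·(8/5)²/2)/100000 = -12/9765625 m
Load 2 — triangular load w₀=-18 kN/m (0→w₀ over full span):
  y_2 = -w₀x²(L-x)²(x+2L)/(120LEI) = -(-18)·(8/5)²·(8-(8/5))²·((8/5)+2·8)/(120·8·100000) = 16896/48828125 m
Load 3 — point force P=17 kN at a=2 m (b=L-a=6):
  y_3 = -Pb²x²(3aL-(3a+b)x)/(6L³EI)  [x≤a] = -17·6²·(8/5)²·(3·2·8-(3·2+6)·(8/5))/(6·8³·100000) = -459/3125000 m
Superposition: y = Σ y_i = 77313/390625000 m ≈ 0.000198 m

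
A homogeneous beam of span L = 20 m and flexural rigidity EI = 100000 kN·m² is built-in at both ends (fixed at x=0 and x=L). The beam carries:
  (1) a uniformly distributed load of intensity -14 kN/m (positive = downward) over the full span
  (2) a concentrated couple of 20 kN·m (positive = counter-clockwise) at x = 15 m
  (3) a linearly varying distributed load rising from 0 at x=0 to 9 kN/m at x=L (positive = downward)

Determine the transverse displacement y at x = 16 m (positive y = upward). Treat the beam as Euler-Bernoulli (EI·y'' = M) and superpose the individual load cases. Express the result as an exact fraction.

Load 1 — uniform load w=-14 kN/m over full span:
  y_1 = -wx²(L-x)²/(24EI) = -(-14)·16²·(20-16)²/(24·100000) = 224/9375 m
Load 2 — applied couple M₀=20 kN·m at a=15 m (b=L-a=5):
  y_2 = (R_Ax³/6 - M_Ax²/2 - M₀(x-a)²/2)/EI  [x>a] with R_A=9/8, M_A=25/4 = ((9/8)·16³/6 - (25/4)·16²/2 - 20·(16-15)²/2)/100000 = -21/50000 m
Load 3 — triangular load w₀=9 kN/m (0→w₀ over full span):
  y_3 = -w₀x²(L-x)²(x+2L)/(120LEI) = -9·16²·(20-16)²·(16+2·20)/(120·20·100000) = -672/78125 m
Superposition: y = Σ y_i = 55769/3750000 m ≈ 0.014872 m

y(16) = 55769/3750000 m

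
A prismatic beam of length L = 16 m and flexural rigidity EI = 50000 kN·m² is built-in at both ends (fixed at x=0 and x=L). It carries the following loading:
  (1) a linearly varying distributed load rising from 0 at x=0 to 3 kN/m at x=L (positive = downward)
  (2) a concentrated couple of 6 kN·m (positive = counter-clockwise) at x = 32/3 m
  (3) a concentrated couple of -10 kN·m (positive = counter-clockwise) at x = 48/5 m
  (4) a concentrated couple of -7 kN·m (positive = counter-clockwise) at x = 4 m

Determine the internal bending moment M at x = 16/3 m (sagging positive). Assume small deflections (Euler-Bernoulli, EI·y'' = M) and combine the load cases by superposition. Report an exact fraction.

Load 1 — triangular load w₀=3 kN/m (0→w₀ over full span):
  M_1 = 3w₀Lx/20 - w₀L²/30 - w₀x³/(6L) = 3·3·16·(16/3)/20 - 3·16²/30 - 3·(16/3)³/(6·16) = 1088/135 kN·m
Load 2 — applied couple M₀=6 kN·m at a=32/3 m (b=L-a=16/3):
  M_2 = R_Ax - M_A  [x≤a] with R_A=1/2, M_A=2 = (1/2)·(16/3) - 2 = 2/3 kN·m
Load 3 — applied couple M₀=-10 kN·m at a=48/5 m (b=L-a=32/5):
  M_3 = R_Ax - M_A  [x≤a] with R_A=-9/10, M_A=-16/5 = (-9/10)·(16/3) - (-16/5) = -8/5 kN·m
Load 4 — applied couple M₀=-7 kN·m at a=4 m (b=L-a=12):
  M_4 = R_Ax - M_A - M₀  [x>a] with R_A=-63/128, M_A=21/16 = (-63/128)·(16/3) - (21/16) - (-7) = 49/16 kN·m
Superposition: M = Σ M_i = 22007/2160 kN·m ≈ 10.188426 kN·m

M(16/3) = 22007/2160 kN·m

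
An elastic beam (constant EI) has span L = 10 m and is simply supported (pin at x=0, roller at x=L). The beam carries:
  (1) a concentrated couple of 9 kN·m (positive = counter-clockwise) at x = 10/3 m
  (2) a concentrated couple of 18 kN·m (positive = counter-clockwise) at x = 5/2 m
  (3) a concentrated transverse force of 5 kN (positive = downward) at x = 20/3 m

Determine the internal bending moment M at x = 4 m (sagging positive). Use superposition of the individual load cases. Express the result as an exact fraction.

Load 1 — applied couple M₀=9 kN·m at a=10/3 m (b=L-a=20/3):
  M_1 = M₀x/L - M₀  [x>a] = 9·4/10 - 9 = -27/5 kN·m
Load 2 — applied couple M₀=18 kN·m at a=5/2 m (b=L-a=15/2):
  M_2 = M₀x/L - M₀  [x>a] = 18·4/10 - 18 = -54/5 kN·m
Load 3 — point force P=5 kN at a=20/3 m (b=L-a=10/3):
  M_3 = Pbx/L  [x≤a] = 5·(10/3)·4/10 = 20/3 kN·m
Superposition: M = Σ M_i = -143/15 kN·m ≈ -9.533333 kN·m

M(4) = -143/15 kN·m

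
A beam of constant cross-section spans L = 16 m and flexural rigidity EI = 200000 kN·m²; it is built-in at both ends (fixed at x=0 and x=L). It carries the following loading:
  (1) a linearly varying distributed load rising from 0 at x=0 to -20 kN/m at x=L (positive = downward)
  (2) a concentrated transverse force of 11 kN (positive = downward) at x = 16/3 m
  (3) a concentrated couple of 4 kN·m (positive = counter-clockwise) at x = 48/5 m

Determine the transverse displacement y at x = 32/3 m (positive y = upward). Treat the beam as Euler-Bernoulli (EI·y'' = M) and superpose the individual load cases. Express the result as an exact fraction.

Load 1 — triangular load w₀=-20 kN/m (0→w₀ over full span):
  y_1 = -w₀x²(L-x)²(x+2L)/(120LEI) = -(-20)·(32/3)²·(16-(32/3))²·((32/3)+2·16)/(120·16·200000) = 16384/2278125 m
Load 2 — point force P=11 kN at a=16/3 m (b=L-a=32/3):
  y_2 = -Pa²(L-x)²(3bL-(3b+a)(L-x))/(6L³EI)  [x>a] = -11·(16/3)²·(16-(32/3))²·(3·(32/3)·16-(3·(32/3)+(16/3))·(16-(32/3)))/(6·16³·200000) = -3872/6834375 m
Load 3 — applied couple M₀=4 kN·m at a=48/5 m (b=L-a=32/5):
  y_3 = (R_Ax³/6 - M_Ax²/2 - M₀(x-a)²/2)/EI  [x>a] with R_A=9/25, M_A=32/25 = ((9/25)·(32/3)³/6 - (32/25)·(32/3)²/2 - 4·((32/3)-(48/5))²/2)/200000 = -8/703125 m
Superposition: y = Σ y_i = 1130056/170859375 m ≈ 0.006614 m

y(32/3) = 1130056/170859375 m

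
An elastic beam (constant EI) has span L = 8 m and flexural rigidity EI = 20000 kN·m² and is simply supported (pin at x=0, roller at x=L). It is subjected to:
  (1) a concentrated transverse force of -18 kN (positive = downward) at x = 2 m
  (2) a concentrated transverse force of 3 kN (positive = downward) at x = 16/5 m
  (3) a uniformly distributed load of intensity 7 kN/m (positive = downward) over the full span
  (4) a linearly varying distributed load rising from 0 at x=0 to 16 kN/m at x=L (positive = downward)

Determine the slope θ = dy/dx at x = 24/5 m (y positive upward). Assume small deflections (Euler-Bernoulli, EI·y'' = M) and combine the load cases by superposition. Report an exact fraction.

Load 1 — point force P=-18 kN at a=2 m (b=L-a=6):
  θ_1 = -Pa(2L²-6Lx+3x²+a²)/(6LEI)  [x>a] = -(-18)·2·(2·8²-6·8·(24/5)+3·(24/5)²+2²)/(6·8·20000) = -549/500000 rad
Load 2 — point force P=3 kN at a=16/5 m (b=L-a=24/5):
  θ_2 = -Pa(2L²-6Lx+3x²+a²)/(6LEI)  [x>a] = -3·(16/5)·(2·8²-6·8·(24/5)+3·(24/5)²+(16/5)²)/(6·8·20000) = 18/78125 rad
Load 3 — uniform load w=7 kN/m over full span:
  θ_3 = -w(L³-6Lx²+4x³)/(24EI) = -7·(8³-6·8·(24/5)²+4·(24/5)³)/(24·20000) = 518/234375 rad
Load 4 — triangular load w₀=16 kN/m (0→w₀ over full span):
  θ_4 = -w₀(7L⁴-30L²x²+15x⁴)/(360LEI) = -16·(7·8⁴-30·8²·(24/5)²+15·(24/5)⁴)/(360·8·20000) = 7424/3515625 rad
Superposition: θ = Σ θ_i = 388603/112500000 rad ≈ 0.003454 rad

θ(24/5) = 388603/112500000 rad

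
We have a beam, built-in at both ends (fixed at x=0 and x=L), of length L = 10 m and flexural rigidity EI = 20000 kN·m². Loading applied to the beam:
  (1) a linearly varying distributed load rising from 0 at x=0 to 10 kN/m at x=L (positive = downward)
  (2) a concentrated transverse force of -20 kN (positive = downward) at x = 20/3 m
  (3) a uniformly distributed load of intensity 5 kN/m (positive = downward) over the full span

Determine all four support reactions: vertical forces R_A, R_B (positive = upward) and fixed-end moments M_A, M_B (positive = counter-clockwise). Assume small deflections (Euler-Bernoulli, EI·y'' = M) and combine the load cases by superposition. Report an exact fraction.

R_A = 940/27 kN, M_A = 1625/27 kN·m, R_B = 1220/27 kN, M_B = -1675/27 kN·m

Load 1 — triangular load w₀=10 kN/m (0→w₀ over full span):
  R_A = 3w₀L/20 = 3·10·10/20 = 15 kN
  M_A = w₀L²/30 = 10·10²/30 = 100/3 kN·m
  R_B = 7w₀L/20 = 7·10·10/20 = 35 kN
  M_B = -w₀L²/20 = -10·10²/20 = -50 kN·m
Load 2 — point force P=-20 kN at a=20/3 m (b=L-a=10/3):
  R_A = Pb²(3a+b)/L³ = (-20)·(10/3)²·(3·(20/3)+(10/3))/10³ = -140/27 kN
  M_A = Pab²/L² = (-20)·(20/3)·(10/3)²/10² = -400/27 kN·m
  R_B = Pa²(a+3b)/L³ = (-20)·(20/3)²·((20/3)+3·(10/3))/10³ = -400/27 kN
  M_B = -Pa²b/L² = -(-20)·(20/3)²·(10/3)/10² = 800/27 kN·m
Load 3 — uniform load w=5 kN/m over full span:
  R_A = wL/2 = 5·10/2 = 25 kN
  M_A = wL²/12 = 5·10²/12 = 125/3 kN·m
  R_B = wL/2 = 5·10/2 = 25 kN
  M_B = -wL²/12 = -5·10²/12 = -125/3 kN·m
Superposition: R_A = 940/27 kN, M_A = 1625/27 kN·m, R_B = 1220/27 kN, M_B = -1675/27 kN·m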